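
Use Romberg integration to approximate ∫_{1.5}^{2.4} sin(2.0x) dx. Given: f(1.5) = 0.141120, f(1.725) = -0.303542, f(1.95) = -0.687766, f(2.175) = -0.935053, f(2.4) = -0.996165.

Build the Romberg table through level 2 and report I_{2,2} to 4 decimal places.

I_{0,0} (trapezoid, 1 panel, h=0.9000): -0.384770
I_{1,0} (trapezoid, 2 panels, h=0.4500): -0.501880
I_{2,0} (trapezoid, 4 panels, h=0.2250): -0.529624
I_{1,1} = -0.501880 + (-0.501880 − (-0.384770))/3 = -0.540917
I_{2,1} = -0.529624 + (-0.529624 − (-0.501880))/3 = -0.538872
I_{2,2} = -0.538872 + (-0.538872 − (-0.540917))/15 = -0.538736

-0.5387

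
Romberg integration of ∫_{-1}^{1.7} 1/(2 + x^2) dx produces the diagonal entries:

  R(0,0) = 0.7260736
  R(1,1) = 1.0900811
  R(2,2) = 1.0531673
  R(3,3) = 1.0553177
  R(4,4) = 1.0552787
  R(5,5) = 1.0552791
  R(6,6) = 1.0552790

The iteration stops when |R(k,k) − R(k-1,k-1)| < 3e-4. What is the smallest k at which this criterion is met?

k = 4

|R(1,1) − R(0,0)| = 0.3640075 ≥ 3e-4
|R(2,2) − R(1,1)| = 0.0369138 ≥ 3e-4
|R(3,3) − R(2,2)| = 0.0021504 ≥ 3e-4
|R(4,4) − R(3,3)| = 0.0000390 < 3e-4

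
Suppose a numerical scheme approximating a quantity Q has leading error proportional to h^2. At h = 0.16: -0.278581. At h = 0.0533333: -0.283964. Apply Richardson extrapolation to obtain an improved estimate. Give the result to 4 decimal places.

The leading error scales as h^2; refining by a factor of 3 reduces it by 3^2 = 9.
Extrapolated value = (9·A(h/3) − A(h)) / (9 − 1)
= (9·(-0.283964) − (-0.278581)) / 8
= -2.277095 / 8 = -0.284637

-0.2846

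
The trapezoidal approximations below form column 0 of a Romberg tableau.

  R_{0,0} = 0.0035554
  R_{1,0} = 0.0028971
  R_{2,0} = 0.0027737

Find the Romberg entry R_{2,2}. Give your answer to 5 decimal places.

0.00274

Richardson extrapolation on the trapezoidal column (denominator 4−1=3):
R_{1,1} = 0.0028971 + (0.0028971 − 0.0035554)/3 = 0.0026777
R_{2,1} = 0.0027737 + (0.0027737 − 0.0028971)/3 = 0.0027326
R_{2,2} = 0.0027326 + (0.0027326 − 0.0026777)/15 = 0.0027363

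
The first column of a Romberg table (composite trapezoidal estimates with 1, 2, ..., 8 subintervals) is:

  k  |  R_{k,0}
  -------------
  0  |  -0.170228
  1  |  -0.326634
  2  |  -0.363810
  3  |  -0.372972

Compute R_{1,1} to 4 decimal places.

Richardson extrapolation on the trapezoidal column (denominator 4−1=3):
R_{1,1} = (4·(-0.326634) − (-0.170228)) / 3 = -0.378769

-0.3788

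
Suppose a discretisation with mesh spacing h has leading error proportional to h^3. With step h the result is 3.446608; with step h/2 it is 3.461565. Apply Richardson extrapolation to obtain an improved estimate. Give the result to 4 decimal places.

The leading error scales as h^3; refining by a factor of 2 reduces it by 2^3 = 8.
Extrapolated value = (8·A(h/2) − A(h)) / (8 − 1)
= (8·3.461565 − 3.446608) / 7
= 24.245912 / 7 = 3.463702

3.4637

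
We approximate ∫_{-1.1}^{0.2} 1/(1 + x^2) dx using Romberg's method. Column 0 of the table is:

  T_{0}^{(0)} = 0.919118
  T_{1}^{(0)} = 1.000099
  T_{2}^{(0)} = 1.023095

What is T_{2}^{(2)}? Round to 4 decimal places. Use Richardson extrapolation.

1.0310

Richardson extrapolation on the trapezoidal column (denominator 4−1=3):
T_{1}^{(1)} = (4·1.000099 − 0.919118) / 3 = 1.027093
T_{2}^{(1)} = (4·1.023095 − 1.000099) / 3 = 1.030760
T_{2}^{(2)} = (16·1.030760 − 1.027093) / 15 = 1.031004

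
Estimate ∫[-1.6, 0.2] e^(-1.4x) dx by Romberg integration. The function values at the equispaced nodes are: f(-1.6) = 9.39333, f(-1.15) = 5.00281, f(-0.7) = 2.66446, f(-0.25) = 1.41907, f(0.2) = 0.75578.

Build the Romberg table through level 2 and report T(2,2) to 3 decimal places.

6.170

T(0,0) (trapezoid, 1 panel, h=1.8000): 9.13420
T(1,0) (trapezoid, 2 panels, h=0.9000): 6.96511
T(2,0) (trapezoid, 4 panels, h=0.4500): 6.37240
T(1,1) = 6.96511 + (6.96511 − 9.13420)/3 = 6.24208
T(2,1) = 6.37240 + (6.37240 − 6.96511)/3 = 6.17483
T(2,2) = 6.17483 + (6.17483 − 6.24208)/15 = 6.17035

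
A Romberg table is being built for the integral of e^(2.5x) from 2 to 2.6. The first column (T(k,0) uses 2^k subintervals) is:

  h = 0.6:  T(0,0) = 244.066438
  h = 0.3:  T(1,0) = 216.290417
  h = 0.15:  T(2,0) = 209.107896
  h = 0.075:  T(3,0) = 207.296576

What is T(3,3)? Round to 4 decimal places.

T(1,1) = 216.290417 + (216.290417 − 244.066438)/3 = 207.031743
T(2,1) = (4·209.107896 − 216.290417) / 3 = 206.713722
T(3,1) = 207.296576 + (207.296576 − 209.107896)/3 = 206.692803
T(2,2) = (16·206.713722 − 207.031743) / 15 = 206.692521
T(3,2) = 206.692803 + (206.692803 − 206.713722)/15 = 206.691408
T(3,3) = (64·206.691408 − 206.692521) / 63 = 206.691390

206.6914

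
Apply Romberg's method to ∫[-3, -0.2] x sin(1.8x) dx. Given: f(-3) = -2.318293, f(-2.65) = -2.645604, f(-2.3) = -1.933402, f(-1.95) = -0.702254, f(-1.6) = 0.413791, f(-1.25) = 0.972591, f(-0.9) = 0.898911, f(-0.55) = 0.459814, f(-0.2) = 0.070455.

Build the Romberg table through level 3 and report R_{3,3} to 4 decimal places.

R_{0,0} (trapezoid, 1 panel, h=2.8000): -3.146973
R_{1,0} (trapezoid, 2 panels, h=1.4000): -0.994179
R_{2,0} (trapezoid, 4 panels, h=0.7000): -1.221233
R_{3,0} (trapezoid, 8 panels, h=0.3500): -1.281025
R_{1,1} = -0.994179 + (-0.994179 − (-3.146973))/3 = -0.276581
R_{2,1} = -1.221233 + (-1.221233 − (-0.994179))/3 = -1.296918
R_{3,1} = -1.281025 + (-1.281025 − (-1.221233))/3 = -1.300956
R_{2,2} = -1.296918 + (-1.296918 − (-0.276581))/15 = -1.364940
R_{3,2} = -1.300956 + (-1.300956 − (-1.296918))/15 = -1.301225
R_{3,3} = -1.301225 + (-1.301225 − (-1.364940))/63 = -1.300214

-1.3002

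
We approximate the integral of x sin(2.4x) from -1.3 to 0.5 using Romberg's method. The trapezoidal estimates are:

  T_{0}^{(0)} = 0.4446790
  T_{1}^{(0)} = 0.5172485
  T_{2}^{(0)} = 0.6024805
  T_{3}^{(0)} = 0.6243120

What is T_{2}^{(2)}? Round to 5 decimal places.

0.63685

T_{1}^{(1)} = (4·0.5172485 − 0.4446790) / 3 = 0.5414383
T_{2}^{(1)} = (4·0.6024805 − 0.5172485) / 3 = 0.6308912
T_{2}^{(2)} = (16·0.6308912 − 0.5414383) / 15 = 0.6368547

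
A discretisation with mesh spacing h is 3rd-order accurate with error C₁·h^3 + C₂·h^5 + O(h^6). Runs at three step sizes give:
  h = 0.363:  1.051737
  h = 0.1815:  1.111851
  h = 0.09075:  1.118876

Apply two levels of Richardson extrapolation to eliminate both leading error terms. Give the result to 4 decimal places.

1.1199

First eliminate the h^3 term (factor 2^3 = 8):
  B₁ = (8·1.111851 − 1.051737)/7 = 1.120439
  B₂ = (8·1.118876 − 1.111851)/7 = 1.119880
Then eliminate the h^5 term (factor 2^5 = 32):
  (32·1.119880 − 1.120439)/31 = 1.119862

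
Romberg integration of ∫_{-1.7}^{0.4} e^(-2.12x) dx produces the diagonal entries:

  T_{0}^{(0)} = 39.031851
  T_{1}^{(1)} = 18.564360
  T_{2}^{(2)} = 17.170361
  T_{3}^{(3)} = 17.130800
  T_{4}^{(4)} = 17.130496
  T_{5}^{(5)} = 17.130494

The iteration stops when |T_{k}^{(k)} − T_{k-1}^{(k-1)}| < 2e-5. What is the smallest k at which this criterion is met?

|T_{1}^{(1)} − T_{0}^{(0)}| = 20.467491 ≥ 2e-5
|T_{2}^{(2)} − T_{1}^{(1)}| = 1.393999 ≥ 2e-5
|T_{3}^{(3)} − T_{2}^{(2)}| = 0.039561 ≥ 2e-5
|T_{4}^{(4)} − T_{3}^{(3)}| = 0.000304 ≥ 2e-5
|T_{5}^{(5)} − T_{4}^{(4)}| = 0.000002 < 2e-5

k = 5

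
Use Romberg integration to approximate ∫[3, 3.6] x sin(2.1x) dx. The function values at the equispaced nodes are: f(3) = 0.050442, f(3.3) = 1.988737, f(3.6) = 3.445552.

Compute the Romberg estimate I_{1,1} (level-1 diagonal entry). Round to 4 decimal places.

I_{0,0} (trapezoid, 1 panel, h=0.6000): 1.048798
I_{1,0} (trapezoid, 2 panels, h=0.3000): 1.121020
I_{1,1} = 1.121020 + (1.121020 − 1.048798)/3 = 1.145094

1.1451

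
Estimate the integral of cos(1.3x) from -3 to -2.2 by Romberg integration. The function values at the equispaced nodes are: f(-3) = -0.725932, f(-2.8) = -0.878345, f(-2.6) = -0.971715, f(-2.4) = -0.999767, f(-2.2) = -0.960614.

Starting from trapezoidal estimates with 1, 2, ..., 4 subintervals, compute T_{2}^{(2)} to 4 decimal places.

T_{0}^{(0)} (trapezoid, 1 panel, h=0.8000): -0.674618
T_{1}^{(0)} (trapezoid, 2 panels, h=0.4000): -0.725995
T_{2}^{(0)} (trapezoid, 4 panels, h=0.2000): -0.738620
T_{1}^{(1)} = -0.725995 + (-0.725995 − (-0.674618))/3 = -0.743121
T_{2}^{(1)} = -0.738620 + (-0.738620 − (-0.725995))/3 = -0.742828
T_{2}^{(2)} = -0.742828 + (-0.742828 − (-0.743121))/15 = -0.742808

-0.7428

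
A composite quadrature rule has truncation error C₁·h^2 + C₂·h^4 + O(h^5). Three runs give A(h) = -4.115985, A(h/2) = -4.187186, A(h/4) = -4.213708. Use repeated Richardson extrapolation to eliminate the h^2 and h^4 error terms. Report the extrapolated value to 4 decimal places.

-4.2233

First eliminate the h^2 term (factor 2^2 = 4):
  B₁ = (4·(-4.187186) − (-4.115985))/3 = -4.210920
  B₂ = (4·(-4.213708) − (-4.187186))/3 = -4.222549
Then eliminate the h^4 term (factor 2^4 = 16):
  (16·(-4.222549) − (-4.210920))/15 = -4.223324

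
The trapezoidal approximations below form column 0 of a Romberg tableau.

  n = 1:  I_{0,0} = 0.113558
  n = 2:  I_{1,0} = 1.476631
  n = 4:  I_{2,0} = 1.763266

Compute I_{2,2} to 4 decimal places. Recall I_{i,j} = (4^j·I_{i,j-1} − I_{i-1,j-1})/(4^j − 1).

I_{1,1} = (4·1.476631 − 0.113558) / 3 = 1.930989
I_{2,1} = (4·1.763266 − 1.476631) / 3 = 1.858811
I_{2,2} = 1.858811 + (1.858811 − 1.930989)/15 = 1.853999

1.8540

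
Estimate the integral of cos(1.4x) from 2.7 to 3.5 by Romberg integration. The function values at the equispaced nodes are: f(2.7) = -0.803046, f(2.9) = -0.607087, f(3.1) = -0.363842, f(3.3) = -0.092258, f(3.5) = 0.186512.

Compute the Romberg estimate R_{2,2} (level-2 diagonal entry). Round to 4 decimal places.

-0.2761

R_{0,0} (trapezoid, 1 panel, h=0.8000): -0.246614
R_{1,0} (trapezoid, 2 panels, h=0.4000): -0.268844
R_{2,0} (trapezoid, 4 panels, h=0.2000): -0.274291
R_{1,1} = -0.268844 + (-0.268844 − (-0.246614))/3 = -0.276254
R_{2,1} = -0.274291 + (-0.274291 − (-0.268844))/3 = -0.276107
R_{2,2} = -0.276107 + (-0.276107 − (-0.276254))/15 = -0.276097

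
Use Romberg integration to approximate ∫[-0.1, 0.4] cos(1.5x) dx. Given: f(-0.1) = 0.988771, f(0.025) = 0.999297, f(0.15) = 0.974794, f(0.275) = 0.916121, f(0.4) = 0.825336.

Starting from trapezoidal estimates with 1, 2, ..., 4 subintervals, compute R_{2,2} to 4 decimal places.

0.4761

R_{0,0} (trapezoid, 1 panel, h=0.5000): 0.453527
R_{1,0} (trapezoid, 2 panels, h=0.2500): 0.470462
R_{2,0} (trapezoid, 4 panels, h=0.1250): 0.474658
R_{1,1} = 0.470462 + (0.470462 − 0.453527)/3 = 0.476107
R_{2,1} = 0.474658 + (0.474658 − 0.470462)/3 = 0.476057
R_{2,2} = 0.476057 + (0.476057 − 0.476107)/15 = 0.476054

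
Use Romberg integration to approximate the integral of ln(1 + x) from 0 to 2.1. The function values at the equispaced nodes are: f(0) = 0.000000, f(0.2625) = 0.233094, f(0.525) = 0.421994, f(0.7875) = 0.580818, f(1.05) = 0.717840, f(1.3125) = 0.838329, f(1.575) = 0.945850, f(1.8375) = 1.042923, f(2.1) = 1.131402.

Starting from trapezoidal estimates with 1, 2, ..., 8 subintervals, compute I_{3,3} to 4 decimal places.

I_{0,0} (trapezoid, 1 panel, h=2.1000): 1.187972
I_{1,0} (trapezoid, 2 panels, h=1.0500): 1.347718
I_{2,0} (trapezoid, 4 panels, h=0.5250): 1.391977
I_{3,0} (trapezoid, 8 panels, h=0.2625): 1.403469
I_{1,1} = 1.347718 + (1.347718 − 1.187972)/3 = 1.400967
I_{2,1} = 1.391977 + (1.391977 − 1.347718)/3 = 1.406730
I_{3,1} = 1.403469 + (1.403469 − 1.391977)/3 = 1.407300
I_{2,2} = 1.406730 + (1.406730 − 1.400967)/15 = 1.407114
I_{3,2} = 1.407300 + (1.407300 − 1.406730)/15 = 1.407338
I_{3,3} = 1.407338 + (1.407338 − 1.407114)/63 = 1.407342

1.4073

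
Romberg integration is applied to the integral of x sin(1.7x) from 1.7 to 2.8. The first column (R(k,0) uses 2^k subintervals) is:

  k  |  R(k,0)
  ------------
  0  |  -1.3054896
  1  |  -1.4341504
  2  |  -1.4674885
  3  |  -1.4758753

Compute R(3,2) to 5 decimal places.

-1.47868

Richardson extrapolation on the trapezoidal column (denominator 4−1=3):
R(2,1) = (4·(-1.4674885) − (-1.4341504)) / 3 = -1.4786012
R(3,1) = -1.4758753 + (-1.4758753 − (-1.4674885))/3 = -1.4786709
R(3,2) = -1.4786709 + (-1.4786709 − (-1.4786012))/15 = -1.4786755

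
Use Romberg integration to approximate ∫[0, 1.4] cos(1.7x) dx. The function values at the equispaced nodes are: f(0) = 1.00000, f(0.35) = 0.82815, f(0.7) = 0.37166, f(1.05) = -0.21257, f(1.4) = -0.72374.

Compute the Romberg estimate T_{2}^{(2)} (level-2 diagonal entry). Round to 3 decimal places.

0.406

T_{0}^{(0)} (trapezoid, 1 panel, h=1.4000): 0.19338
T_{1}^{(0)} (trapezoid, 2 panels, h=0.7000): 0.35685
T_{2}^{(0)} (trapezoid, 4 panels, h=0.3500): 0.39388
T_{1}^{(1)} = 0.35685 + (0.35685 − 0.19338)/3 = 0.41134
T_{2}^{(1)} = 0.39388 + (0.39388 − 0.35685)/3 = 0.40622
T_{2}^{(2)} = 0.40622 + (0.40622 − 0.41134)/15 = 0.40588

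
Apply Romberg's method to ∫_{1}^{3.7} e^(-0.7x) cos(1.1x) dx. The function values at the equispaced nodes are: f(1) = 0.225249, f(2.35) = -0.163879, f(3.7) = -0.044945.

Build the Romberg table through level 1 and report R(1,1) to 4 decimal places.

R(0,0) (trapezoid, 1 panel, h=2.7000): 0.243410
R(1,0) (trapezoid, 2 panels, h=1.3500): -0.099531
R(1,1) = -0.099531 + (-0.099531 − 0.243410)/3 = -0.213845

-0.2138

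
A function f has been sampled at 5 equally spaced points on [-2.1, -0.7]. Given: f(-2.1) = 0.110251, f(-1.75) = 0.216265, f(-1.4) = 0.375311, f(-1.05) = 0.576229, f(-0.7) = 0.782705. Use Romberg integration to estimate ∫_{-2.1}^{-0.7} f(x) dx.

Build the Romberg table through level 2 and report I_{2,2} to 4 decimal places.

I_{0,0} (trapezoid, 1 panel, h=1.4000): 0.625069
I_{1,0} (trapezoid, 2 panels, h=0.7000): 0.575252
I_{2,0} (trapezoid, 4 panels, h=0.3500): 0.564999
I_{1,1} = 0.575252 + (0.575252 − 0.625069)/3 = 0.558646
I_{2,1} = 0.564999 + (0.564999 − 0.575252)/3 = 0.561581
I_{2,2} = 0.561581 + (0.561581 − 0.558646)/15 = 0.561777

0.5618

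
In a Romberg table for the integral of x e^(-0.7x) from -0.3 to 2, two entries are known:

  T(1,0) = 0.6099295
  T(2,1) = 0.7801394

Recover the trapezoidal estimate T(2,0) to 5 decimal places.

0.73759

From T(2,1) = (4·T(2,0) − T(1,0))/3, solve for T(2,0):
4·T(2,0) = 3·0.7801394 + 0.6099295 = 2.9503477
T(2,0) = 0.7375869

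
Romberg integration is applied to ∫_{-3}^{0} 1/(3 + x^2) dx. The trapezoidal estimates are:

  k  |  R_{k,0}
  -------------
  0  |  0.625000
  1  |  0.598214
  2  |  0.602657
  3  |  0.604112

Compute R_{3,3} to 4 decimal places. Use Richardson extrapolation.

0.6046

Richardson extrapolation on the trapezoidal column (denominator 4−1=3):
R_{1,1} = 0.598214 + (0.598214 − 0.625000)/3 = 0.589285
R_{2,1} = (4·0.602657 − 0.598214) / 3 = 0.604138
R_{3,1} = 0.604112 + (0.604112 − 0.602657)/3 = 0.604597
R_{2,2} = 0.604138 + (0.604138 − 0.589285)/15 = 0.605128
R_{3,2} = 0.604597 + (0.604597 − 0.604138)/15 = 0.604628
R_{3,3} = (64·0.604628 − 0.605128) / 63 = 0.604620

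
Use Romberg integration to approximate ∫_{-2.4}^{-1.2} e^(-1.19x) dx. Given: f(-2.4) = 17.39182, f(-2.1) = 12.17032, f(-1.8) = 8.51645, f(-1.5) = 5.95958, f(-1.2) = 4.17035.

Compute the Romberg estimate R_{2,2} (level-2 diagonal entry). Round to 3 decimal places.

11.111

R_{0,0} (trapezoid, 1 panel, h=1.2000): 12.93730
R_{1,0} (trapezoid, 2 panels, h=0.6000): 11.57852
R_{2,0} (trapezoid, 4 panels, h=0.3000): 11.22823
R_{1,1} = 11.57852 + (11.57852 − 12.93730)/3 = 11.12559
R_{2,1} = 11.22823 + (11.22823 − 11.57852)/3 = 11.11147
R_{2,2} = 11.11147 + (11.11147 − 11.12559)/15 = 11.11053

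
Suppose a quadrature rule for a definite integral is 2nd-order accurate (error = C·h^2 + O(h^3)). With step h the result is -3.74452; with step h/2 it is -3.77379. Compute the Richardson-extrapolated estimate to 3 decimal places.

Extrapolated value = (4·A(h/2) − A(h)) / (4 − 1)
= (4·(-3.77379) − (-3.74452)) / 3
= -11.35064 / 3 = -3.78355

-3.784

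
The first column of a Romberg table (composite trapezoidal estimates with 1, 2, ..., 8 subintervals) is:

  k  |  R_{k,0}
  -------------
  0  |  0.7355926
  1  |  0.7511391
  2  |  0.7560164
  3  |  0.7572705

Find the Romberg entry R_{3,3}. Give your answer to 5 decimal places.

0.75769

Richardson extrapolation on the trapezoidal column (denominator 4−1=3):
R_{1,1} = 0.7511391 + (0.7511391 − 0.7355926)/3 = 0.7563213
R_{2,1} = 0.7560164 + (0.7560164 − 0.7511391)/3 = 0.7576422
R_{3,1} = (4·0.7572705 − 0.7560164) / 3 = 0.7576885
R_{2,2} = 0.7576422 + (0.7576422 − 0.7563213)/15 = 0.7577303
R_{3,2} = 0.7576885 + (0.7576885 − 0.7576422)/15 = 0.7576916
R_{3,3} = (64·0.7576916 − 0.7577303) / 63 = 0.7576910
(Column j=1 coincides with Simpson's rule on the same nodes.)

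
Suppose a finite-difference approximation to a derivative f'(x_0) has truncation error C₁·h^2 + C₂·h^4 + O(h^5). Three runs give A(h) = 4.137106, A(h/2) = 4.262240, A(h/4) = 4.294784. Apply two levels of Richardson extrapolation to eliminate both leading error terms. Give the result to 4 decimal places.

First eliminate the h^2 term (factor 2^2 = 4):
  B₁ = (4·4.262240 − 4.137106)/3 = 4.303951
  B₂ = (4·4.294784 − 4.262240)/3 = 4.305632
Then eliminate the h^4 term (factor 2^4 = 16):
  (16·4.305632 − 4.303951)/15 = 4.305744

4.3057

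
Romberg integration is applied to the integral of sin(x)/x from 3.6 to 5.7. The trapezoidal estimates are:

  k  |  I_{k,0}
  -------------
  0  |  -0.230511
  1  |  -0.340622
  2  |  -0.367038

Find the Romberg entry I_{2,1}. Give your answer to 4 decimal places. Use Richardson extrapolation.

Richardson extrapolation on the trapezoidal column (denominator 4−1=3):
I_{2,1} = -0.367038 + (-0.367038 − (-0.340622))/3 = -0.375843
(Column j=1 coincides with Simpson's rule on the same nodes.)

-0.3758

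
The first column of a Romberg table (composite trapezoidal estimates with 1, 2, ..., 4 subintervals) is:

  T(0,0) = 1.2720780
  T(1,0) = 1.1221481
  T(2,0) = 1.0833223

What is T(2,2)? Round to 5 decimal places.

Richardson extrapolation on the trapezoidal column (denominator 4−1=3):
T(1,1) = 1.1221481 + (1.1221481 − 1.2720780)/3 = 1.0721715
T(2,1) = 1.0833223 + (1.0833223 − 1.1221481)/3 = 1.0703804
T(2,2) = 1.0703804 + (1.0703804 − 1.0721715)/15 = 1.0702610

1.07026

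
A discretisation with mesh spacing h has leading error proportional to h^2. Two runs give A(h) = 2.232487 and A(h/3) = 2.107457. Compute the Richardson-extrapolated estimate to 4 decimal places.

Extrapolated value = (9·A(h/3) − A(h)) / (9 − 1)
= (9·2.107457 − 2.232487) / 8
= 16.734626 / 8 = 2.091828

2.0918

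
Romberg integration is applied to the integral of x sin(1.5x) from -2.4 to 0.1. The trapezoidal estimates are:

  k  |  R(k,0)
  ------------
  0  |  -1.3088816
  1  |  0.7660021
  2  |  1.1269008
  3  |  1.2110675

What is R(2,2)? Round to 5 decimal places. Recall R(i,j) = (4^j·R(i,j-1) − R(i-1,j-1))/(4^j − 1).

1.23317

Richardson extrapolation on the trapezoidal column (denominator 4−1=3):
R(1,1) = 0.7660021 + (0.7660021 − (-1.3088816))/3 = 1.4576300
R(2,1) = (4·1.1269008 − 0.7660021) / 3 = 1.2472004
R(2,2) = 1.2472004 + (1.2472004 − 1.4576300)/15 = 1.2331718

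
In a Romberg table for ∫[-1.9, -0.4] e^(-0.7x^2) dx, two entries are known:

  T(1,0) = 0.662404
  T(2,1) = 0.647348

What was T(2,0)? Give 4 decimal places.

From T(2,1) = (4·T(2,0) − T(1,0))/3, solve for T(2,0):
4·T(2,0) = 3·0.647348 + 0.662404 = 2.604448
T(2,0) = 0.651112

0.6511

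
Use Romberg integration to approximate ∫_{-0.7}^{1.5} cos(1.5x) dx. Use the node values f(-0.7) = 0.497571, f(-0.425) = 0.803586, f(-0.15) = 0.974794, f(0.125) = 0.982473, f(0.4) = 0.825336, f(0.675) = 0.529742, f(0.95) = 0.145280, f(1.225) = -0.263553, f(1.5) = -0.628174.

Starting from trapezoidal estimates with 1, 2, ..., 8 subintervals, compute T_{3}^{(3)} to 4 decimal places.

T_{0}^{(0)} (trapezoid, 1 panel, h=2.2000): -0.143663
T_{1}^{(0)} (trapezoid, 2 panels, h=1.1000): 0.836038
T_{2}^{(0)} (trapezoid, 4 panels, h=0.5500): 1.034060
T_{3}^{(0)} (trapezoid, 8 panels, h=0.2750): 1.081398
T_{1}^{(1)} = 0.836038 + (0.836038 − (-0.143663))/3 = 1.162605
T_{2}^{(1)} = 1.034060 + (1.034060 − 0.836038)/3 = 1.100067
T_{3}^{(1)} = 1.081398 + (1.081398 − 1.034060)/3 = 1.097177
T_{2}^{(2)} = 1.100067 + (1.100067 − 1.162605)/15 = 1.095898
T_{3}^{(2)} = 1.097177 + (1.097177 − 1.100067)/15 = 1.096984
T_{3}^{(3)} = 1.096984 + (1.096984 − 1.095898)/63 = 1.097001

1.0970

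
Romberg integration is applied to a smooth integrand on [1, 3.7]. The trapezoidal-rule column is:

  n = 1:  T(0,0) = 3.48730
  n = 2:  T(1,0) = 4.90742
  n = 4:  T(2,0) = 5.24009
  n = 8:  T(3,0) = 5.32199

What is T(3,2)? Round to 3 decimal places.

T(2,1) = (4·5.24009 − 4.90742) / 3 = 5.35098
T(3,1) = 5.32199 + (5.32199 − 5.24009)/3 = 5.34929
T(3,2) = 5.34929 + (5.34929 − 5.35098)/15 = 5.34918

5.349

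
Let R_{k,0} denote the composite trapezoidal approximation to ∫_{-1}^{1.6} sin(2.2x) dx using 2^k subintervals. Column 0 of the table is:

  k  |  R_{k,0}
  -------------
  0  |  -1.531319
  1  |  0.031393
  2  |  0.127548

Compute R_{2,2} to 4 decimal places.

Richardson extrapolation on the trapezoidal column (denominator 4−1=3):
R_{1,1} = (4·0.031393 − (-1.531319)) / 3 = 0.552297
R_{2,1} = 0.127548 + (0.127548 − 0.031393)/3 = 0.159600
R_{2,2} = (16·0.159600 − 0.552297) / 15 = 0.133420

0.1334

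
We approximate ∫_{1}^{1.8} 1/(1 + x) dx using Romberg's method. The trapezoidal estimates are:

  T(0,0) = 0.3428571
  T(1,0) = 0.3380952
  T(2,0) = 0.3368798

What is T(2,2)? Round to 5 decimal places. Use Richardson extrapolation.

0.33647

T(1,1) = 0.3380952 + (0.3380952 − 0.3428571)/3 = 0.3365079
T(2,1) = (4·0.3368798 − 0.3380952) / 3 = 0.3364747
T(2,2) = (16·0.3364747 − 0.3365079) / 15 = 0.3364725
(Column j=1 coincides with Simpson's rule on the same nodes.)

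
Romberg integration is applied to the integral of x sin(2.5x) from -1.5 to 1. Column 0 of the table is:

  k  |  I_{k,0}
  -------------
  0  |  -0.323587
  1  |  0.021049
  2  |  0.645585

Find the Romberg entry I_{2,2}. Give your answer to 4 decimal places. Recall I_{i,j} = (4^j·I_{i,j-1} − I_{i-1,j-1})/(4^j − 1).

0.9016

Richardson extrapolation on the trapezoidal column (denominator 4−1=3):
I_{1,1} = 0.021049 + (0.021049 − (-0.323587))/3 = 0.135928
I_{2,1} = (4·0.645585 − 0.021049) / 3 = 0.853764
I_{2,2} = (16·0.853764 − 0.135928) / 15 = 0.901620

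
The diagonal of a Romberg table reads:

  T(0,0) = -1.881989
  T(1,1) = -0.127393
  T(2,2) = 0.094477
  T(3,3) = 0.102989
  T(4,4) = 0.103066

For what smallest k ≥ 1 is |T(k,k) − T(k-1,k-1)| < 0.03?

k = 3

|T(1,1) − T(0,0)| = 1.754596 ≥ 0.03
|T(2,2) − T(1,1)| = 0.221870 ≥ 0.03
|T(3,3) − T(2,2)| = 0.008512 < 0.03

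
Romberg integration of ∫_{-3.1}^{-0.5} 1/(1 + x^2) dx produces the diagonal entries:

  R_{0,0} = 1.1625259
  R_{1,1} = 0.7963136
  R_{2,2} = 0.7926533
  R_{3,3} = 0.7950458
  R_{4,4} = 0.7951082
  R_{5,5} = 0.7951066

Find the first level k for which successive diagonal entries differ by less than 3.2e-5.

k = 5

|R_{1,1} − R_{0,0}| = 0.3662123 ≥ 3.2e-5
|R_{2,2} − R_{1,1}| = 0.0036603 ≥ 3.2e-5
|R_{3,3} − R_{2,2}| = 0.0023925 ≥ 3.2e-5
|R_{4,4} − R_{3,3}| = 0.0000624 ≥ 3.2e-5
|R_{5,5} − R_{4,4}| = 0.0000016 < 3.2e-5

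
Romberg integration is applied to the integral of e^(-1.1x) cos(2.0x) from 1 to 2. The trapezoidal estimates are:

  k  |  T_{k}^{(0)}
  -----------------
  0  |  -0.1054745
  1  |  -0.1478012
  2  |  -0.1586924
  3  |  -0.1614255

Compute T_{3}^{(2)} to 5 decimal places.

-0.16234

T_{2}^{(1)} = (4·(-0.1586924) − (-0.1478012)) / 3 = -0.1623228
T_{3}^{(1)} = (4·(-0.1614255) − (-0.1586924)) / 3 = -0.1623365
T_{3}^{(2)} = (16·(-0.1623365) − (-0.1623228)) / 15 = -0.1623374
(Column j=1 coincides with Simpson's rule on the same nodes.)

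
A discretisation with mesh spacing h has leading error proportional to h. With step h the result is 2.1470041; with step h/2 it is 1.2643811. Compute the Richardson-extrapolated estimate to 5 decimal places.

0.38176

The leading error scales as h; refining by a factor of 2 reduces it by 2^1 = 2.
Extrapolated value = (2·A(h/2) − A(h)) / (2 − 1)
= (2·1.2643811 − 2.1470041) / 1
= 0.3817581 / 1 = 0.3817581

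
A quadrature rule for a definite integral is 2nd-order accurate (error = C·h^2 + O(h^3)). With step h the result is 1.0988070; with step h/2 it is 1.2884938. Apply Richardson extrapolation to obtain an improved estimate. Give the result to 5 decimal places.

Extrapolated value = (4·A(h/2) − A(h)) / (4 − 1)
= (4·1.2884938 − 1.0988070) / 3
= 4.0551682 / 3 = 1.3517227

1.35172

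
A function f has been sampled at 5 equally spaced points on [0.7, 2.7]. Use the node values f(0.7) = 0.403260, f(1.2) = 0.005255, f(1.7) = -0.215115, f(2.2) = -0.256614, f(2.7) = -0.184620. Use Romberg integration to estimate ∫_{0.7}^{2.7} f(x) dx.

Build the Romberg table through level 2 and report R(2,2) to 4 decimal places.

-0.2021

R(0,0) (trapezoid, 1 panel, h=2.0000): 0.218640
R(1,0) (trapezoid, 2 panels, h=1.0000): -0.105795
R(2,0) (trapezoid, 4 panels, h=0.5000): -0.178577
R(1,1) = -0.105795 + (-0.105795 − 0.218640)/3 = -0.213940
R(2,1) = -0.178577 + (-0.178577 − (-0.105795))/3 = -0.202838
R(2,2) = -0.202838 + (-0.202838 − (-0.213940))/15 = -0.202098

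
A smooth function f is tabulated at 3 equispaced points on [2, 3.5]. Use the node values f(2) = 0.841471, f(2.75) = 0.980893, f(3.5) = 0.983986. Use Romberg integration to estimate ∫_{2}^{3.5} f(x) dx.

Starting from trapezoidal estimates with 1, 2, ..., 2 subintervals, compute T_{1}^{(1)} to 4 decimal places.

T_{0}^{(0)} (trapezoid, 1 panel, h=1.5000): 1.369093
T_{1}^{(0)} (trapezoid, 2 panels, h=0.7500): 1.420216
T_{1}^{(1)} = 1.420216 + (1.420216 − 1.369093)/3 = 1.437257

1.4373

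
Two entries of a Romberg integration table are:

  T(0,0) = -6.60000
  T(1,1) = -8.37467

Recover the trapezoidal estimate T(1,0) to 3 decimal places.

From T(1,1) = (4·T(1,0) − T(0,0))/3, solve for T(1,0):
4·T(1,0) = 3·(-8.37467) + (-6.60000) = -31.72401
T(1,0) = -7.93100

-7.931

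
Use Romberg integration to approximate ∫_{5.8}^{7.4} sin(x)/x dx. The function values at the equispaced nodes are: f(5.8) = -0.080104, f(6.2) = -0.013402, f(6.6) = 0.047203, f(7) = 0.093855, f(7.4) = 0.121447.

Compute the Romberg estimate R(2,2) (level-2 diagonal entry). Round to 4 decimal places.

R(0,0) (trapezoid, 1 panel, h=1.6000): 0.033074
R(1,0) (trapezoid, 2 panels, h=0.8000): 0.054300
R(2,0) (trapezoid, 4 panels, h=0.4000): 0.059331
R(1,1) = 0.054300 + (0.054300 − 0.033074)/3 = 0.061375
R(2,1) = 0.059331 + (0.059331 − 0.054300)/3 = 0.061008
R(2,2) = 0.061008 + (0.061008 − 0.061375)/15 = 0.060984

0.0610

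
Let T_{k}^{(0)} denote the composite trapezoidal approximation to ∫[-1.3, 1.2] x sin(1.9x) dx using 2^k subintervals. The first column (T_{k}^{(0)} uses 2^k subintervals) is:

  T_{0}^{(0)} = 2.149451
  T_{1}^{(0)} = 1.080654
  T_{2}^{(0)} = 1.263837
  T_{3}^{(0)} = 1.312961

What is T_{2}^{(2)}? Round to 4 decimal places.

1.3649

Richardson extrapolation on the trapezoidal column (denominator 4−1=3):
T_{1}^{(1)} = (4·1.080654 − 2.149451) / 3 = 0.724388
T_{2}^{(1)} = (4·1.263837 − 1.080654) / 3 = 1.324898
T_{2}^{(2)} = 1.324898 + (1.324898 − 0.724388)/15 = 1.364932
(Column j=1 coincides with Simpson's rule on the same nodes.)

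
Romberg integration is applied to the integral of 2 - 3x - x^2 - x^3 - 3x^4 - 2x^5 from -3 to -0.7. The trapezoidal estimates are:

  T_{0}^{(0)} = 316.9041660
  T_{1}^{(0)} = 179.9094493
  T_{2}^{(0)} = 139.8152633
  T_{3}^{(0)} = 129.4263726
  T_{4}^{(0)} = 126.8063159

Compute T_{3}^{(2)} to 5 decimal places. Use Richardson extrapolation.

Richardson extrapolation on the trapezoidal column (denominator 4−1=3):
T_{2}^{(1)} = (4·139.8152633 − 179.9094493) / 3 = 126.4505346
T_{3}^{(1)} = 129.4263726 + (129.4263726 − 139.8152633)/3 = 125.9634090
T_{3}^{(2)} = (16·125.9634090 − 126.4505346) / 15 = 125.9309340

125.93093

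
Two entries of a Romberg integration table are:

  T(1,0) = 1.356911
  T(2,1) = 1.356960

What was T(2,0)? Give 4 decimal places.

From T(2,1) = (4·T(2,0) − T(1,0))/3, solve for T(2,0):
4·T(2,0) = 3·1.356960 + 1.356911 = 5.427791
T(2,0) = 1.356948

1.3569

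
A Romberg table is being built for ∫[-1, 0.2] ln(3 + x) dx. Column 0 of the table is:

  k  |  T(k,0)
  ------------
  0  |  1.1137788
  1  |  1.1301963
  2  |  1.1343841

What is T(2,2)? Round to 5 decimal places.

Richardson extrapolation on the trapezoidal column (denominator 4−1=3):
T(1,1) = (4·1.1301963 − 1.1137788) / 3 = 1.1356688
T(2,1) = (4·1.1343841 − 1.1301963) / 3 = 1.1357800
T(2,2) = 1.1357800 + (1.1357800 − 1.1356688)/15 = 1.1357874

1.13579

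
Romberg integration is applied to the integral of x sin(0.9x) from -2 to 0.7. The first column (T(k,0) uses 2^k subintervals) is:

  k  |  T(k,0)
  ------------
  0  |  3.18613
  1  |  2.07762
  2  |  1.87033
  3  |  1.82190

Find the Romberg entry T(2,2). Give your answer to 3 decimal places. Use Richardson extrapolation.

Richardson extrapolation on the trapezoidal column (denominator 4−1=3):
T(1,1) = 2.07762 + (2.07762 − 3.18613)/3 = 1.70812
T(2,1) = 1.87033 + (1.87033 − 2.07762)/3 = 1.80123
T(2,2) = 1.80123 + (1.80123 − 1.70812)/15 = 1.80744

1.807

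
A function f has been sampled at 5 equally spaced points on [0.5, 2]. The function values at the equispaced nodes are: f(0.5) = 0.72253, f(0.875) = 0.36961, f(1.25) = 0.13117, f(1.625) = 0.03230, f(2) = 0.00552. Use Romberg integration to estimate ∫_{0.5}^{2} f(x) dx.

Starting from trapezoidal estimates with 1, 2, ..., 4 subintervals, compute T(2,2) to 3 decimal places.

0.326

T(0,0) (trapezoid, 1 panel, h=1.5000): 0.54604
T(1,0) (trapezoid, 2 panels, h=0.7500): 0.37140
T(2,0) (trapezoid, 4 panels, h=0.3750): 0.33641
T(1,1) = 0.37140 + (0.37140 − 0.54604)/3 = 0.31319
T(2,1) = 0.33641 + (0.33641 − 0.37140)/3 = 0.32475
T(2,2) = 0.32475 + (0.32475 − 0.31319)/15 = 0.32552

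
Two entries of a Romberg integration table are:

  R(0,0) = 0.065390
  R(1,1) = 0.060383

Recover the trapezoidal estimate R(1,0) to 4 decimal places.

0.0616

From R(1,1) = (4·R(1,0) − R(0,0))/3, solve for R(1,0):
4·R(1,0) = 3·0.060383 + 0.065390 = 0.246539
R(1,0) = 0.061635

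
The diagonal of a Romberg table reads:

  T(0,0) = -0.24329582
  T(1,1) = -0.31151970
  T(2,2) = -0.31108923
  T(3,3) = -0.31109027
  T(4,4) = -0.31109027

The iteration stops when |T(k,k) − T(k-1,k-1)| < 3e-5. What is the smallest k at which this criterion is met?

k = 3

|T(1,1) − T(0,0)| = 0.06822388 ≥ 3e-5
|T(2,2) − T(1,1)| = 0.00043047 ≥ 3e-5
|T(3,3) − T(2,2)| = 0.00000104 < 3e-5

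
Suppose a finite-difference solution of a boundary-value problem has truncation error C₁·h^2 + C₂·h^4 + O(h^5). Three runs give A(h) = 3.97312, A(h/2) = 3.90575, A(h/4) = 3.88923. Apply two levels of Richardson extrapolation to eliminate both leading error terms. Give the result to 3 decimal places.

3.884

First eliminate the h^2 term (factor 2^2 = 4):
  B₁ = (4·3.90575 − 3.97312)/3 = 3.88329
  B₂ = (4·3.88923 − 3.90575)/3 = 3.88372
Then eliminate the h^4 term (factor 2^4 = 16):
  (16·3.88372 − 3.88329)/15 = 3.88375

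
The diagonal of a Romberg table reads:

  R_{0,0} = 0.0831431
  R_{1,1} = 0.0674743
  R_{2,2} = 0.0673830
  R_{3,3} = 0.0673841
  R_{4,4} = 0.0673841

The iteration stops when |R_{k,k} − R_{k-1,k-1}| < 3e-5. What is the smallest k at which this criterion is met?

|R_{1,1} − R_{0,0}| = 0.0156688 ≥ 3e-5
|R_{2,2} − R_{1,1}| = 0.0000913 ≥ 3e-5
|R_{3,3} − R_{2,2}| = 0.0000011 < 3e-5

k = 3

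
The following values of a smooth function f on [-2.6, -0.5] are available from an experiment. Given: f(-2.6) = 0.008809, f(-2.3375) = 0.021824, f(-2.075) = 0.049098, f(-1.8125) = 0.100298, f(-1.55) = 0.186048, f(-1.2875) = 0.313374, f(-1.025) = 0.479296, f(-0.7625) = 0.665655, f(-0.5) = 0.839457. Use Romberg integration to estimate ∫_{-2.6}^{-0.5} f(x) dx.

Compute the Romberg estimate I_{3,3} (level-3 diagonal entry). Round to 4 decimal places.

I_{0,0} (trapezoid, 1 panel, h=2.1000): 0.890679
I_{1,0} (trapezoid, 2 panels, h=1.0500): 0.640690
I_{2,0} (trapezoid, 4 panels, h=0.5250): 0.597752
I_{3,0} (trapezoid, 8 panels, h=0.2625): 0.587928
I_{1,1} = 0.640690 + (0.640690 − 0.890679)/3 = 0.557360
I_{2,1} = 0.597752 + (0.597752 − 0.640690)/3 = 0.583439
I_{3,1} = 0.587928 + (0.587928 − 0.597752)/3 = 0.584653
I_{2,2} = 0.583439 + (0.583439 − 0.557360)/15 = 0.585178
I_{3,2} = 0.584653 + (0.584653 − 0.583439)/15 = 0.584734
I_{3,3} = 0.584734 + (0.584734 − 0.585178)/63 = 0.584727

0.5847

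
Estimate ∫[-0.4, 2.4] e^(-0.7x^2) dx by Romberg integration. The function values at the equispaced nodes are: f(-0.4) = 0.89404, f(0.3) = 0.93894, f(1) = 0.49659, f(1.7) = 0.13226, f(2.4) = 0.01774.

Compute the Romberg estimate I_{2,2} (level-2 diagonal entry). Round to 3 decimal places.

1.450

I_{0,0} (trapezoid, 1 panel, h=2.8000): 1.27649
I_{1,0} (trapezoid, 2 panels, h=1.4000): 1.33347
I_{2,0} (trapezoid, 4 panels, h=0.7000): 1.41658
I_{1,1} = 1.33347 + (1.33347 − 1.27649)/3 = 1.35246
I_{2,1} = 1.41658 + (1.41658 − 1.33347)/3 = 1.44428
I_{2,2} = 1.44428 + (1.44428 − 1.35246)/15 = 1.45040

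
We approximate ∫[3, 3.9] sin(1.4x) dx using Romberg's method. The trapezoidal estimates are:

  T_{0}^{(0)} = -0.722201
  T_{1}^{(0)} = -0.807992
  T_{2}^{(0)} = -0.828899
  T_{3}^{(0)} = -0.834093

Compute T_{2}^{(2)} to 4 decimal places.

Richardson extrapolation on the trapezoidal column (denominator 4−1=3):
T_{1}^{(1)} = (4·(-0.807992) − (-0.722201)) / 3 = -0.836589
T_{2}^{(1)} = -0.828899 + (-0.828899 − (-0.807992))/3 = -0.835868
T_{2}^{(2)} = (16·(-0.835868) − (-0.836589)) / 15 = -0.835820

-0.8358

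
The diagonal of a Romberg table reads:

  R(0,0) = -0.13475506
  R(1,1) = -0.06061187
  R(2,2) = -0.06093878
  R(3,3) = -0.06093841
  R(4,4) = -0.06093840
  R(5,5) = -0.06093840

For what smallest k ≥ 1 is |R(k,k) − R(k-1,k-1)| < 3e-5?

|R(1,1) − R(0,0)| = 0.07414319 ≥ 3e-5
|R(2,2) − R(1,1)| = 0.00032691 ≥ 3e-5
|R(3,3) − R(2,2)| = 0.00000037 < 3e-5

k = 3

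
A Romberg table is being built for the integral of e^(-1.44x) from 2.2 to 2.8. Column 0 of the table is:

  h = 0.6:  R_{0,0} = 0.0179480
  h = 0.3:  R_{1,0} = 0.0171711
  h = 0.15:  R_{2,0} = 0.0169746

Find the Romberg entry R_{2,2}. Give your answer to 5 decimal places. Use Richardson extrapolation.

0.01691

Richardson extrapolation on the trapezoidal column (denominator 4−1=3):
R_{1,1} = (4·0.0171711 − 0.0179480) / 3 = 0.0169121
R_{2,1} = 0.0169746 + (0.0169746 − 0.0171711)/3 = 0.0169091
R_{2,2} = (16·0.0169091 − 0.0169121) / 15 = 0.0169089
(Column j=1 coincides with Simpson's rule on the same nodes.)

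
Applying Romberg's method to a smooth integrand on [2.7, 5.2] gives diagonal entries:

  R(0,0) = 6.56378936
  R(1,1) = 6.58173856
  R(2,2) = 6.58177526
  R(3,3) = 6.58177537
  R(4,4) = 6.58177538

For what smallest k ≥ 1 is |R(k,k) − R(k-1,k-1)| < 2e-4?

k = 2

|R(1,1) − R(0,0)| = 0.01794920 ≥ 2e-4
|R(2,2) − R(1,1)| = 0.00003670 < 2e-4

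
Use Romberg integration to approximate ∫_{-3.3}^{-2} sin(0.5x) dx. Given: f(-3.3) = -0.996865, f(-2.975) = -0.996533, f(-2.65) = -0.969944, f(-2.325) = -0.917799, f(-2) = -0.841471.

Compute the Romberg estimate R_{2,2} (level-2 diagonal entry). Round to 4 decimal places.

R_{0,0} (trapezoid, 1 panel, h=1.3000): -1.194918
R_{1,0} (trapezoid, 2 panels, h=0.6500): -1.227923
R_{2,0} (trapezoid, 4 panels, h=0.3250): -1.236119
R_{1,1} = -1.227923 + (-1.227923 − (-1.194918))/3 = -1.238925
R_{2,1} = -1.236119 + (-1.236119 − (-1.227923))/3 = -1.238851
R_{2,2} = -1.238851 + (-1.238851 − (-1.238925))/15 = -1.238846

-1.2388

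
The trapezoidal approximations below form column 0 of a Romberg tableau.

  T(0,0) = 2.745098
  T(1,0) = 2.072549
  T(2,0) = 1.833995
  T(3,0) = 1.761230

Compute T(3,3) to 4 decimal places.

T(1,1) = (4·2.072549 − 2.745098) / 3 = 1.848366
T(2,1) = 1.833995 + (1.833995 − 2.072549)/3 = 1.754477
T(3,1) = (4·1.761230 − 1.833995) / 3 = 1.736975
T(2,2) = 1.754477 + (1.754477 − 1.848366)/15 = 1.748218
T(3,2) = 1.736975 + (1.736975 − 1.754477)/15 = 1.735808
T(3,3) = 1.735808 + (1.735808 − 1.748218)/63 = 1.735611

1.7356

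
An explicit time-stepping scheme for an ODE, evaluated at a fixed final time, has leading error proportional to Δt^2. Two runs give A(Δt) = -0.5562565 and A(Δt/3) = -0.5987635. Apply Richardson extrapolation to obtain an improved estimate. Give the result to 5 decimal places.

The leading error scales as Δt^2; refining by a factor of 3 reduces it by 3^2 = 9.
Extrapolated value = (9·A(Δt/3) − A(Δt)) / (9 − 1)
= (9·(-0.5987635) − (-0.5562565)) / 8
= -4.8326150 / 8 = -0.6040769

-0.60408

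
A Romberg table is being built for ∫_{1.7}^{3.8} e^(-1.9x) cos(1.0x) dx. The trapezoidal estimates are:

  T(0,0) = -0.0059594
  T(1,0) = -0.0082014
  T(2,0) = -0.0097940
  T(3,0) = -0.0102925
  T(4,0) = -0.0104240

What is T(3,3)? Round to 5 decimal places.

T(1,1) = (4·(-0.0082014) − (-0.0059594)) / 3 = -0.0089487
T(2,1) = -0.0097940 + (-0.0097940 − (-0.0082014))/3 = -0.0103249
T(3,1) = (4·(-0.0102925) − (-0.0097940)) / 3 = -0.0104587
T(2,2) = -0.0103249 + (-0.0103249 − (-0.0089487))/15 = -0.0104166
T(3,2) = -0.0104587 + (-0.0104587 − (-0.0103249))/15 = -0.0104676
T(3,3) = -0.0104676 + (-0.0104676 − (-0.0104166))/63 = -0.0104684

-0.01047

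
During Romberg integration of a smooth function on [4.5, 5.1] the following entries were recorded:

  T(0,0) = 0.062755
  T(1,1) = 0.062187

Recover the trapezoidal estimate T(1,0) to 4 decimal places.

0.0623

From T(1,1) = (4·T(1,0) − T(0,0))/3, solve for T(1,0):
4·T(1,0) = 3·0.062187 + 0.062755 = 0.249316
T(1,0) = 0.062329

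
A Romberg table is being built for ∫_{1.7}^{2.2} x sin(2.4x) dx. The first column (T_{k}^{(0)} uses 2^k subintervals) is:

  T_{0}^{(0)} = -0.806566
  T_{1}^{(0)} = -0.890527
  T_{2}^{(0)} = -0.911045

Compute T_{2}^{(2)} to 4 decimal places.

-0.9178

T_{1}^{(1)} = (4·(-0.890527) − (-0.806566)) / 3 = -0.918514
T_{2}^{(1)} = (4·(-0.911045) − (-0.890527)) / 3 = -0.917884
T_{2}^{(2)} = (16·(-0.917884) − (-0.918514)) / 15 = -0.917842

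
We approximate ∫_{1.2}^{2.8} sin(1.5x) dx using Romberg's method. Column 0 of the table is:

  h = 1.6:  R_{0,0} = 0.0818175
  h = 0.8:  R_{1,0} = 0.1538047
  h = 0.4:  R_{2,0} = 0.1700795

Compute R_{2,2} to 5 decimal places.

0.17535

Richardson extrapolation on the trapezoidal column (denominator 4−1=3):
R_{1,1} = (4·0.1538047 − 0.0818175) / 3 = 0.1778004
R_{2,1} = (4·0.1700795 − 0.1538047) / 3 = 0.1755044
R_{2,2} = (16·0.1755044 − 0.1778004) / 15 = 0.1753513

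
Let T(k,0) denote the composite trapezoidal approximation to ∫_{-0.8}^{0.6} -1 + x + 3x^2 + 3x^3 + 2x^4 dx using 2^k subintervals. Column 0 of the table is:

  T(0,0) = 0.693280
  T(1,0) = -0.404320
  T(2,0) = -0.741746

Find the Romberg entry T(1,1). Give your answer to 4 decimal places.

-0.7702

Richardson extrapolation on the trapezoidal column (denominator 4−1=3):
T(1,1) = (4·(-0.404320) − 0.693280) / 3 = -0.770187
(Column j=1 coincides with Simpson's rule on the same nodes.)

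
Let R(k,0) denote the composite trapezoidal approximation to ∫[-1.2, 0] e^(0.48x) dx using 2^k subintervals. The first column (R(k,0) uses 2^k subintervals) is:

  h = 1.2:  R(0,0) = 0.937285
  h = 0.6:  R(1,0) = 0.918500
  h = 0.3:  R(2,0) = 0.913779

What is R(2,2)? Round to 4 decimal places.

0.9122

R(1,1) = (4·0.918500 − 0.937285) / 3 = 0.912238
R(2,1) = (4·0.913779 − 0.918500) / 3 = 0.912205
R(2,2) = 0.912205 + (0.912205 − 0.912238)/15 = 0.912203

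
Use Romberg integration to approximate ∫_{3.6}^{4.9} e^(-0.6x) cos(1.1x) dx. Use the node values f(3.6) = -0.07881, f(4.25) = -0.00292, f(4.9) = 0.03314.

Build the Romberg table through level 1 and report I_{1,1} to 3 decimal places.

I_{0,0} (trapezoid, 1 panel, h=1.3000): -0.02969
I_{1,0} (trapezoid, 2 panels, h=0.6500): -0.01674
I_{1,1} = -0.01674 + (-0.01674 − (-0.02969))/3 = -0.01242

-0.012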